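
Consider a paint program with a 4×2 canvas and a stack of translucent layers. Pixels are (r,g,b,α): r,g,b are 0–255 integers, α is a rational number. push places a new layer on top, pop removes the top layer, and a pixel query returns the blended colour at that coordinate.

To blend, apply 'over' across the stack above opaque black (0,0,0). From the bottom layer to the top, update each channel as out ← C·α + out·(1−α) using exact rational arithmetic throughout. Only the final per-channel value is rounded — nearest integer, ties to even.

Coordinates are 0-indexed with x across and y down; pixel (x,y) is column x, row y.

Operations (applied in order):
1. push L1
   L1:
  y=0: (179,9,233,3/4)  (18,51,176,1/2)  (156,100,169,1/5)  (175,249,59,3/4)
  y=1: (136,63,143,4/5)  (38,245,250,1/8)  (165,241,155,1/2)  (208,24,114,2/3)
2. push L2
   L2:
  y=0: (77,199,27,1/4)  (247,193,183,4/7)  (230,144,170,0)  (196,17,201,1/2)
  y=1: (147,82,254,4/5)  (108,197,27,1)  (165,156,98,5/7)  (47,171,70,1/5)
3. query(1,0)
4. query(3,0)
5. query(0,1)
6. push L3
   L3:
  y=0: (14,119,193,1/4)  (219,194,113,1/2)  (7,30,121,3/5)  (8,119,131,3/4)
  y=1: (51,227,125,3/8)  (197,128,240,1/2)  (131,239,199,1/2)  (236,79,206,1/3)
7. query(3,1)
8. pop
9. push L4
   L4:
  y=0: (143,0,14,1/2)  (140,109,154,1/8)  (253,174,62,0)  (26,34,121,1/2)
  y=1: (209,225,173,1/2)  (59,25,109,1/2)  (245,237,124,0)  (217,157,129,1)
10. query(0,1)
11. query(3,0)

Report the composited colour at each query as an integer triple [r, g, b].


query (1,0) [L1,L2] — begin 0,0,0
+L1 (α=1/2) → [9, 51/2, 88]
+L2 (α=4/7) → [145, 1697/14, 996/7]
= [145, 121, 142]

query (3,0) [L1,L2] — begin 0,0,0
+L1 (α=3/4) → [525/4, 747/4, 177/4]
+L2 (α=1/2) → [1309/8, 815/8, 981/8]
→ [164, 102, 123]

at x=0,y=1 over L1,L2:
L1 α=4/5: [544/5, 252/5, 572/5]
L2 α=4/5: [3484/25, 1892/25, 5652/25]
= [139, 76, 226]

query (3,1) [L1,L2,L3] — begin 0,0,0
+L1 (α=2/3) → [416/3, 16, 76]
+L2 (α=1/5) → [361/3, 47, 374/5]
+L3 (α=1/3) → [1430/9, 173/3, 1778/15]
→ [159, 58, 119]

query (0,1) [L1,L2,L4] — begin 0,0,0
after L1 α=4/5: [544/5, 252/5, 572/5]
after L2 α=4/5: [3484/25, 1892/25, 5652/25]
after L4 α=1/2: [8709/50, 7517/50, 9977/50]
= [174, 150, 200]

query (3,0) [L1,L2,L4] — begin 0,0,0
+L1 (α=3/4) → [525/4, 747/4, 177/4]
+L2 (α=1/2) → [1309/8, 815/8, 981/8]
+L4 (α=1/2) → [1517/16, 1087/16, 1949/16]
→ [95, 68, 122]


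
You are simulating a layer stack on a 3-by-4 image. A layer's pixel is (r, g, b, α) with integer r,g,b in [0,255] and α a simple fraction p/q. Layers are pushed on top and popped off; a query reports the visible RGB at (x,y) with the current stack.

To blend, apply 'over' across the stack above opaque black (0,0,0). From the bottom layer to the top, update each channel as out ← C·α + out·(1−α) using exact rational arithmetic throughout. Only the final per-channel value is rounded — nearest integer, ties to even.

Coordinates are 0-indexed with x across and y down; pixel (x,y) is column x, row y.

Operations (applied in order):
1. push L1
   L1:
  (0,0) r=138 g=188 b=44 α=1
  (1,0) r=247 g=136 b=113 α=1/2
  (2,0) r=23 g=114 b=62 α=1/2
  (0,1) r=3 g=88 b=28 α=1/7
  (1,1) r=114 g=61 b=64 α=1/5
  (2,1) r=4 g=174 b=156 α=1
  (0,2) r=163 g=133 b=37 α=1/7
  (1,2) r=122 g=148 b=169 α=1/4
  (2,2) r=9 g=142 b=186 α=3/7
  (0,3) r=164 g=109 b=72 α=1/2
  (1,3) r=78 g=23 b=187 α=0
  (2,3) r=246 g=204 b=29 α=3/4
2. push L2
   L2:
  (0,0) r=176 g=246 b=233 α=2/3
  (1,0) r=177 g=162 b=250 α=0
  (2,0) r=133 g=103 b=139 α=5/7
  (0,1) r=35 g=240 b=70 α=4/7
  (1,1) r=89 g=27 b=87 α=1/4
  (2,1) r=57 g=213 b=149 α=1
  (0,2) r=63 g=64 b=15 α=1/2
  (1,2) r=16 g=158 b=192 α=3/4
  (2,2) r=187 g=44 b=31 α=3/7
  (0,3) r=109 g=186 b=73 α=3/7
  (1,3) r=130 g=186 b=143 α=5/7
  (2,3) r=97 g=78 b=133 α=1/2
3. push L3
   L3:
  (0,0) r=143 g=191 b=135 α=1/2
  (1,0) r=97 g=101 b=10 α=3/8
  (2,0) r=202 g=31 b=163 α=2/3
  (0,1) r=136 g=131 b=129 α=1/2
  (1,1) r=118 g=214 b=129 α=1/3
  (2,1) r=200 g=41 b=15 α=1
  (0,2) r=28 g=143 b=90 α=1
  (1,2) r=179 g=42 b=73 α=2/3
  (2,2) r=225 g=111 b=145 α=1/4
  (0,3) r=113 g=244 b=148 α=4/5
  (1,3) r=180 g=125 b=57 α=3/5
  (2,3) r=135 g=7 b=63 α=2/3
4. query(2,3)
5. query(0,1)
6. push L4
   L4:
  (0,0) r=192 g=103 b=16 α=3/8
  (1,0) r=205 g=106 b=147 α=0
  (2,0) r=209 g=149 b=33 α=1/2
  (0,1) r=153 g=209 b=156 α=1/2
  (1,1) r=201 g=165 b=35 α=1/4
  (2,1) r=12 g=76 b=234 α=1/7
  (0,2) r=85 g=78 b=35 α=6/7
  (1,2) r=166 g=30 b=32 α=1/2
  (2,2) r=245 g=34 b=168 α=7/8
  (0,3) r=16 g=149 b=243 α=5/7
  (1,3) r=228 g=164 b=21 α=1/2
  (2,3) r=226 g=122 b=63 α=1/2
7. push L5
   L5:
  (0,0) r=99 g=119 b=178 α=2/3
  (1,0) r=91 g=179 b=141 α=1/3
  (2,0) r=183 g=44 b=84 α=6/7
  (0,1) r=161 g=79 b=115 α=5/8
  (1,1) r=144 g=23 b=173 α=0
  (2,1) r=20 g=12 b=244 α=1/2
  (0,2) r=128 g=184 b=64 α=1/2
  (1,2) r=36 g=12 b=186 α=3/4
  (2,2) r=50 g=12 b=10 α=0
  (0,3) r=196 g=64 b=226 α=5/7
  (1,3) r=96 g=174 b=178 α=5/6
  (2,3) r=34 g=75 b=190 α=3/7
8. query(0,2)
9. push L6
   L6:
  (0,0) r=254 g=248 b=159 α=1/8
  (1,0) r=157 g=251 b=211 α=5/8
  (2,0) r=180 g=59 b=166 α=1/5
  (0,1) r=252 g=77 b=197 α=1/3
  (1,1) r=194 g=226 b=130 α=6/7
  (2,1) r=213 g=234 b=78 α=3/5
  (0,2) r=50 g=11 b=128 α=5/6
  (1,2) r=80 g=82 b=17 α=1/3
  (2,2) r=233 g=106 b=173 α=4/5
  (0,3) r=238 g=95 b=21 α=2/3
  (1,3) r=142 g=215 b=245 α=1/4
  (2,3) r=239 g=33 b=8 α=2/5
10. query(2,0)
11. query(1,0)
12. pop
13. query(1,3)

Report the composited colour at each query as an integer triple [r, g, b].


at x=2,y=3 over L1,L2,L3:
+L1 (α=3/4) → [369/2, 153, 87/4]
+L2 (α=1/2) → [563/4, 231/2, 619/8]
+L3 (α=2/3) → [1643/12, 259/6, 1627/24]
= [137, 43, 68]

query (0,1) [L1,L2,L3] — begin 0,0,0
after L1 α=1/7: [3/7, 88/7, 4]
after L2 α=4/7: [989/49, 6984/49, 292/7]
after L3 α=1/2: [7653/98, 13403/98, 1195/14]
rounded: [78, 137, 85]

at x=0,y=2 over L1,L2,L3,L4,L5:
+L1 (α=1/7) → [163/7, 19, 37/7]
+L2 (α=1/2) → [302/7, 83/2, 71/7]
+L3 (α=1) → [28, 143, 90]
+L4 (α=6/7) → [538/7, 611/7, 300/7]
+L5 (α=1/2) → [717/7, 1899/14, 374/7]
= [102, 136, 53]

query (2,0) [L1,L2,L3,L4,L5,L6] — begin 0,0,0
after L1 α=1/2: [23/2, 57, 31]
after L2 α=5/7: [688/7, 629/7, 757/7]
after L3 α=2/3: [1172/7, 1063/21, 1013/7]
after L4 α=1/2: [2635/14, 2096/21, 622/7]
after L5 α=6/7: [18007/98, 7640/147, 4150/49]
after L6 α=1/5: [44834/245, 39233/735, 24734/245]
= [183, 53, 101]

(1,0) stack=L1,L2,L3,L4,L5,L6; from [0,0,0]:
L1 α=1/2: [247/2, 68, 113/2]
L2 α=0: [247/2, 68, 113/2]
L3 α=3/8: [1817/16, 643/8, 625/16]
L4 α=0: [1817/16, 643/8, 625/16]
L5 α=1/3: [2545/24, 453/4, 1753/24]
L6 α=5/8: [8825/64, 6379/32, 10193/64]
rounded: [138, 199, 159]

(1,3) stack=L1,L2,L3,L4,L5; from [0,0,0]:
+L1 (α=0) → [0, 0, 0]
+L2 (α=5/7) → [650/7, 930/7, 715/7]
+L3 (α=3/5) → [1016/7, 897/7, 2627/35]
+L4 (α=1/2) → [1306/7, 2045/14, 1681/35]
+L5 (α=5/6) → [2333/21, 14225/84, 32831/210]
rounded: [111, 169, 156]


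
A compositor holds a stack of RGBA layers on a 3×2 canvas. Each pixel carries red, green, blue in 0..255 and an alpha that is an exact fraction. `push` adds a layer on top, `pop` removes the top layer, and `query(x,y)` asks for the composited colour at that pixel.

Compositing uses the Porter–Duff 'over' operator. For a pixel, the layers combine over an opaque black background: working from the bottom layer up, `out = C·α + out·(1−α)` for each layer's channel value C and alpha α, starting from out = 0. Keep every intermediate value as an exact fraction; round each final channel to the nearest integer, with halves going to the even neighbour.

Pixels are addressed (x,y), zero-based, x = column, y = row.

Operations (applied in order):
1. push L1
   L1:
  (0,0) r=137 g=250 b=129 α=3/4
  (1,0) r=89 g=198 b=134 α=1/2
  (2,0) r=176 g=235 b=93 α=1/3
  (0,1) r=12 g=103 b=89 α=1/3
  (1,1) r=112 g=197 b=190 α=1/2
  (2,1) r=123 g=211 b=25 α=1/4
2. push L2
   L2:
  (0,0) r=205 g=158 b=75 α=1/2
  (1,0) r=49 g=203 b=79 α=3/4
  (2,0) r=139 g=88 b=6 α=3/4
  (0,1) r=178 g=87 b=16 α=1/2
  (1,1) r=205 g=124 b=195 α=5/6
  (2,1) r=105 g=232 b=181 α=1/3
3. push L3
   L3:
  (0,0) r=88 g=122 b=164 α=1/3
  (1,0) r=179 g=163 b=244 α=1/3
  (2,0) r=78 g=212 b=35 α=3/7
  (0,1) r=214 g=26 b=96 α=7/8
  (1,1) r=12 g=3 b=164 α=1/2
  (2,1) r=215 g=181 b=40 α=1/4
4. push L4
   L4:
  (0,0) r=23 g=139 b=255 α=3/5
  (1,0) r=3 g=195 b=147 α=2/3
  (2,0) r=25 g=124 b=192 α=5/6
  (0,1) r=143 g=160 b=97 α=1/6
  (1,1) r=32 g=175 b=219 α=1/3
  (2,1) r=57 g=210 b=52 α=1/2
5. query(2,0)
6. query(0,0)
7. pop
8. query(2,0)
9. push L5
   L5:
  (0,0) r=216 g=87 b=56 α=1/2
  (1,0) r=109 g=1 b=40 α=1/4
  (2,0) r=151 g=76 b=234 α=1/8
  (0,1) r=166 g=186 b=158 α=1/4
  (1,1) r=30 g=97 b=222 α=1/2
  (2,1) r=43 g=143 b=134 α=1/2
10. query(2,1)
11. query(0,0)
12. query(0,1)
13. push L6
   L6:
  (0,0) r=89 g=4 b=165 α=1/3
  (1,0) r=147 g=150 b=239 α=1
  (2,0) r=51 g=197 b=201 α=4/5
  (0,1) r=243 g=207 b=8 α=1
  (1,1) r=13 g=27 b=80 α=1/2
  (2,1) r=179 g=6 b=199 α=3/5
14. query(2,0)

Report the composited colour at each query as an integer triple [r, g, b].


query (2,0) [L1,L2,L3,L4] — begin 0,0,0
+L1 (α=1/3) → [176/3, 235/3, 31]
+L2 (α=3/4) → [1427/12, 1027/12, 49/4]
+L3 (α=3/7) → [2129/21, 2935/21, 22]
+L4 (α=5/6) → [2377/63, 15955/126, 491/3]
→ [38, 127, 164]

at x=0,y=0 over L1,L2,L3,L4:
+L1 (α=3/4) → [411/4, 375/2, 387/4]
+L2 (α=1/2) → [1231/8, 691/4, 687/8]
+L3 (α=1/3) → [1583/12, 935/6, 1343/12]
+L4 (α=3/5) → [1997/30, 2186/15, 5933/30]
= [67, 146, 198]

at x=2,y=0 over L1,L2,L3:
after L1 α=1/3: [176/3, 235/3, 31]
after L2 α=3/4: [1427/12, 1027/12, 49/4]
after L3 α=3/7: [2129/21, 2935/21, 22]
→ [101, 140, 22]

(2,1) stack=L1,L2,L3,L5; from [0,0,0]:
L1 α=1/4: [123/4, 211/4, 25/4]
L2 α=1/3: [111/2, 225/2, 129/2]
L3 α=1/4: [763/8, 1037/8, 467/8]
L5 α=1/2: [1107/16, 2181/16, 1539/16]
→ [69, 136, 96]

(0,0) stack=L1,L2,L3,L5; from [0,0,0]:
after L1 α=3/4: [411/4, 375/2, 387/4]
after L2 α=1/2: [1231/8, 691/4, 687/8]
after L3 α=1/3: [1583/12, 935/6, 1343/12]
after L5 α=1/2: [4175/24, 1457/12, 2015/24]
rounded: [174, 121, 84]

query (0,1) [L1,L2,L3,L5] — begin 0,0,0
after L1 α=1/3: [4, 103/3, 89/3]
after L2 α=1/2: [91, 182/3, 137/6]
after L3 α=7/8: [1589/8, 91/3, 4169/48]
after L5 α=1/4: [6095/32, 277/4, 6697/64]
→ [190, 69, 105]

at x=2,y=0 over L1,L2,L3,L5,L6:
+L1 (α=1/3) → [176/3, 235/3, 31]
+L2 (α=3/4) → [1427/12, 1027/12, 49/4]
+L3 (α=3/7) → [2129/21, 2935/21, 22]
+L5 (α=1/8) → [1291/12, 3163/24, 97/2]
+L6 (α=4/5) → [3739/60, 4415/24, 341/2]
= [62, 184, 170]


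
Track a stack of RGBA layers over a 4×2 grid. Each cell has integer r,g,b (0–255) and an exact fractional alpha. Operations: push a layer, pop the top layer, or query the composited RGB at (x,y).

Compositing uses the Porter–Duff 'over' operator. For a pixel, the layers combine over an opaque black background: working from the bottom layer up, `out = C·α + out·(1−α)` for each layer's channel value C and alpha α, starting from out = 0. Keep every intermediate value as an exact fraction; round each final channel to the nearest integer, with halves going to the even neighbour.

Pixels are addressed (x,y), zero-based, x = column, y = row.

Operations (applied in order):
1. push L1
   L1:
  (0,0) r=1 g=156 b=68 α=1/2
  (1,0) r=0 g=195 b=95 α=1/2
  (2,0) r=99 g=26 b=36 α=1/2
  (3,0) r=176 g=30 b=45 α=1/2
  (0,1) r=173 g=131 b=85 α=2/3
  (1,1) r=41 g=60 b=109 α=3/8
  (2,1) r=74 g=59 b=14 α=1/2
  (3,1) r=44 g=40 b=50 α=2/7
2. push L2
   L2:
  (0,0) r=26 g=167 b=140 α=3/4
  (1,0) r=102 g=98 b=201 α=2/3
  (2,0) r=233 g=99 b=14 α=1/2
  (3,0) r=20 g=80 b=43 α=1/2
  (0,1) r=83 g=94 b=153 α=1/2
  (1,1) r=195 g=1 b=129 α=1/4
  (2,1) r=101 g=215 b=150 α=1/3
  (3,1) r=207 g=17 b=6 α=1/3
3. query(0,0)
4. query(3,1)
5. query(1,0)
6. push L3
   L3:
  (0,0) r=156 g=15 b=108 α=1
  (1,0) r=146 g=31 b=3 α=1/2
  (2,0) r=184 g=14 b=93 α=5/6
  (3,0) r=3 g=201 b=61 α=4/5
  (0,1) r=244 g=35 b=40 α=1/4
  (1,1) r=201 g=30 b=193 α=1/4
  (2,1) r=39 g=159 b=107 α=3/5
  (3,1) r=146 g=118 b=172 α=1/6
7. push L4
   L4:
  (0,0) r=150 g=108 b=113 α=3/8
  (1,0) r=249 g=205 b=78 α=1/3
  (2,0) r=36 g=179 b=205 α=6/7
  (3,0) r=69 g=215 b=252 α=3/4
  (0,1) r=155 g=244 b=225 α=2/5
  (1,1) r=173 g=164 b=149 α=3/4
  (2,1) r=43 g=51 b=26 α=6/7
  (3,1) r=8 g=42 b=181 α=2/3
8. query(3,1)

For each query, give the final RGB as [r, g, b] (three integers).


at x=0,y=0 over L1,L2:
+L1 (α=1/2) → [1/2, 78, 34]
+L2 (α=3/4) → [157/8, 579/4, 227/2]
→ [20, 145, 114]

(3,1) stack=L1,L2; from [0,0,0]:
+L1 (α=2/7) → [88/7, 80/7, 100/7]
+L2 (α=1/3) → [1625/21, 93/7, 242/21]
rounded: [77, 13, 12]

query (1,0) [L1,L2] — begin 0,0,0
after L1 α=1/2: [0, 195/2, 95/2]
after L2 α=2/3: [68, 587/6, 899/6]
→ [68, 98, 150]

at x=3,y=1 over L1,L2,L3,L4:
L1 α=2/7: [88/7, 80/7, 100/7]
L2 α=1/3: [1625/21, 93/7, 242/21]
L3 α=1/6: [11191/126, 1291/42, 2411/63]
L4 α=2/3: [13207/378, 4819/126, 25217/189]
= [35, 38, 133]


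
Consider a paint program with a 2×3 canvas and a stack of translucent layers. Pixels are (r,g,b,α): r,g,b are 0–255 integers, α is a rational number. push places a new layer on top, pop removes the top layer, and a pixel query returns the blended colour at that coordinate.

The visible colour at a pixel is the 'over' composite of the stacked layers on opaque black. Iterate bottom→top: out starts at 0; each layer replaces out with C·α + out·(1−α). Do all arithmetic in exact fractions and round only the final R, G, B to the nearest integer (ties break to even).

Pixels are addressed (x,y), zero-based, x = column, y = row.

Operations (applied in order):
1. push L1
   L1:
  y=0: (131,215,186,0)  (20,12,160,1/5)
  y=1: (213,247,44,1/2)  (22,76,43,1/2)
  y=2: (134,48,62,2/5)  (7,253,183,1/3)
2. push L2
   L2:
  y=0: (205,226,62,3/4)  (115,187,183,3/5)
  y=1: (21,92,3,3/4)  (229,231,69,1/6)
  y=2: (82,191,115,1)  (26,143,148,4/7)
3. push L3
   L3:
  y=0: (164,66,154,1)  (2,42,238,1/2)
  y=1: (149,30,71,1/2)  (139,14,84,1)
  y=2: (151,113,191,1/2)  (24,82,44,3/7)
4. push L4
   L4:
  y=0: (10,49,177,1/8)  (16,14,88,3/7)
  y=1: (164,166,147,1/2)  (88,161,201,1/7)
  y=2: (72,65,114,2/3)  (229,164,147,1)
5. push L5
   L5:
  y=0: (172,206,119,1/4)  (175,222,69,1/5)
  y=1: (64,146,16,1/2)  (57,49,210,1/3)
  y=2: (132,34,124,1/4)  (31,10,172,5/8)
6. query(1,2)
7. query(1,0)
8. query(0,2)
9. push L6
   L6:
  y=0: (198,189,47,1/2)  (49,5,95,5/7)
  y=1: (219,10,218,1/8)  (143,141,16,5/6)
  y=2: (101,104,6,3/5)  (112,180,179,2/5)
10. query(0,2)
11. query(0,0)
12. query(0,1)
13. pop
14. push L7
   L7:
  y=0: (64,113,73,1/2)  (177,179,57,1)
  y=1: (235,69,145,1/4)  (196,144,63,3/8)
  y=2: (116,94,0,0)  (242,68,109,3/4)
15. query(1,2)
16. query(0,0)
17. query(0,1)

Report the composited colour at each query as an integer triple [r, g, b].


at x=1,y=2 over L1,L2,L3,L4,L5:
+L1 (α=1/3) → [7/3, 253/3, 61]
+L2 (α=4/7) → [111/7, 825/7, 775/7]
+L3 (α=3/7) → [948/49, 5022/49, 4024/49]
+L4 (α=1) → [229, 164, 147]
+L5 (α=5/8) → [421/4, 271/4, 1301/8]
= [105, 68, 163]

(1,0) stack=L1,L2,L3,L4,L5; from [0,0,0]:
+L1 (α=1/5) → [4, 12/5, 32]
+L2 (α=3/5) → [353/5, 2829/25, 613/5]
+L3 (α=1/2) → [363/10, 3879/50, 1803/10]
+L4 (α=3/7) → [138/5, 8808/175, 4926/35]
+L5 (α=1/5) → [1427/25, 74082/875, 22119/175]
→ [57, 85, 126]

(0,2) stack=L1,L2,L3,L4,L5; from [0,0,0]:
L1 α=2/5: [268/5, 96/5, 124/5]
L2 α=1: [82, 191, 115]
L3 α=1/2: [233/2, 152, 153]
L4 α=2/3: [521/6, 94, 127]
L5 α=1/4: [785/8, 79, 505/4]
→ [98, 79, 126]

query (0,2) [L1,L2,L3,L4,L5,L6] — begin 0,0,0
L1 α=2/5: [268/5, 96/5, 124/5]
L2 α=1: [82, 191, 115]
L3 α=1/2: [233/2, 152, 153]
L4 α=2/3: [521/6, 94, 127]
L5 α=1/4: [785/8, 79, 505/4]
L6 α=3/5: [1997/20, 94, 541/10]
rounded: [100, 94, 54]

query (0,0) [L1,L2,L3,L4,L5,L6] — begin 0,0,0
L1 α=0: [0, 0, 0]
L2 α=3/4: [615/4, 339/2, 93/2]
L3 α=1: [164, 66, 154]
L4 α=1/8: [579/4, 511/8, 1255/8]
L5 α=1/4: [2425/16, 3181/32, 4717/32]
L6 α=1/2: [5593/32, 9229/64, 6221/64]
rounded: [175, 144, 97]

(0,1) stack=L1,L2,L3,L4,L5,L6; from [0,0,0]:
L1 α=1/2: [213/2, 247/2, 22]
L2 α=3/4: [339/8, 799/8, 31/4]
L3 α=1/2: [1531/16, 1039/16, 315/8]
L4 α=1/2: [4155/32, 3695/32, 1491/16]
L5 α=1/2: [6203/64, 8367/64, 1747/32]
L6 α=1/8: [57437/512, 59209/512, 19205/256]
rounded: [112, 116, 75]

query (1,2) [L1,L2,L3,L4,L5,L7] — begin 0,0,0
+L1 (α=1/3) → [7/3, 253/3, 61]
+L2 (α=4/7) → [111/7, 825/7, 775/7]
+L3 (α=3/7) → [948/49, 5022/49, 4024/49]
+L4 (α=1) → [229, 164, 147]
+L5 (α=5/8) → [421/4, 271/4, 1301/8]
+L7 (α=3/4) → [3325/16, 1087/16, 3917/32]
rounded: [208, 68, 122]

query (0,0) [L1,L2,L3,L4,L5,L7] — begin 0,0,0
after L1 α=0: [0, 0, 0]
after L2 α=3/4: [615/4, 339/2, 93/2]
after L3 α=1: [164, 66, 154]
after L4 α=1/8: [579/4, 511/8, 1255/8]
after L5 α=1/4: [2425/16, 3181/32, 4717/32]
after L7 α=1/2: [3449/32, 6797/64, 7053/64]
= [108, 106, 110]

query (0,1) [L1,L2,L3,L4,L5,L7] — begin 0,0,0
+L1 (α=1/2) → [213/2, 247/2, 22]
+L2 (α=3/4) → [339/8, 799/8, 31/4]
+L3 (α=1/2) → [1531/16, 1039/16, 315/8]
+L4 (α=1/2) → [4155/32, 3695/32, 1491/16]
+L5 (α=1/2) → [6203/64, 8367/64, 1747/32]
+L7 (α=1/4) → [33649/256, 29517/256, 9881/128]
rounded: [131, 115, 77]


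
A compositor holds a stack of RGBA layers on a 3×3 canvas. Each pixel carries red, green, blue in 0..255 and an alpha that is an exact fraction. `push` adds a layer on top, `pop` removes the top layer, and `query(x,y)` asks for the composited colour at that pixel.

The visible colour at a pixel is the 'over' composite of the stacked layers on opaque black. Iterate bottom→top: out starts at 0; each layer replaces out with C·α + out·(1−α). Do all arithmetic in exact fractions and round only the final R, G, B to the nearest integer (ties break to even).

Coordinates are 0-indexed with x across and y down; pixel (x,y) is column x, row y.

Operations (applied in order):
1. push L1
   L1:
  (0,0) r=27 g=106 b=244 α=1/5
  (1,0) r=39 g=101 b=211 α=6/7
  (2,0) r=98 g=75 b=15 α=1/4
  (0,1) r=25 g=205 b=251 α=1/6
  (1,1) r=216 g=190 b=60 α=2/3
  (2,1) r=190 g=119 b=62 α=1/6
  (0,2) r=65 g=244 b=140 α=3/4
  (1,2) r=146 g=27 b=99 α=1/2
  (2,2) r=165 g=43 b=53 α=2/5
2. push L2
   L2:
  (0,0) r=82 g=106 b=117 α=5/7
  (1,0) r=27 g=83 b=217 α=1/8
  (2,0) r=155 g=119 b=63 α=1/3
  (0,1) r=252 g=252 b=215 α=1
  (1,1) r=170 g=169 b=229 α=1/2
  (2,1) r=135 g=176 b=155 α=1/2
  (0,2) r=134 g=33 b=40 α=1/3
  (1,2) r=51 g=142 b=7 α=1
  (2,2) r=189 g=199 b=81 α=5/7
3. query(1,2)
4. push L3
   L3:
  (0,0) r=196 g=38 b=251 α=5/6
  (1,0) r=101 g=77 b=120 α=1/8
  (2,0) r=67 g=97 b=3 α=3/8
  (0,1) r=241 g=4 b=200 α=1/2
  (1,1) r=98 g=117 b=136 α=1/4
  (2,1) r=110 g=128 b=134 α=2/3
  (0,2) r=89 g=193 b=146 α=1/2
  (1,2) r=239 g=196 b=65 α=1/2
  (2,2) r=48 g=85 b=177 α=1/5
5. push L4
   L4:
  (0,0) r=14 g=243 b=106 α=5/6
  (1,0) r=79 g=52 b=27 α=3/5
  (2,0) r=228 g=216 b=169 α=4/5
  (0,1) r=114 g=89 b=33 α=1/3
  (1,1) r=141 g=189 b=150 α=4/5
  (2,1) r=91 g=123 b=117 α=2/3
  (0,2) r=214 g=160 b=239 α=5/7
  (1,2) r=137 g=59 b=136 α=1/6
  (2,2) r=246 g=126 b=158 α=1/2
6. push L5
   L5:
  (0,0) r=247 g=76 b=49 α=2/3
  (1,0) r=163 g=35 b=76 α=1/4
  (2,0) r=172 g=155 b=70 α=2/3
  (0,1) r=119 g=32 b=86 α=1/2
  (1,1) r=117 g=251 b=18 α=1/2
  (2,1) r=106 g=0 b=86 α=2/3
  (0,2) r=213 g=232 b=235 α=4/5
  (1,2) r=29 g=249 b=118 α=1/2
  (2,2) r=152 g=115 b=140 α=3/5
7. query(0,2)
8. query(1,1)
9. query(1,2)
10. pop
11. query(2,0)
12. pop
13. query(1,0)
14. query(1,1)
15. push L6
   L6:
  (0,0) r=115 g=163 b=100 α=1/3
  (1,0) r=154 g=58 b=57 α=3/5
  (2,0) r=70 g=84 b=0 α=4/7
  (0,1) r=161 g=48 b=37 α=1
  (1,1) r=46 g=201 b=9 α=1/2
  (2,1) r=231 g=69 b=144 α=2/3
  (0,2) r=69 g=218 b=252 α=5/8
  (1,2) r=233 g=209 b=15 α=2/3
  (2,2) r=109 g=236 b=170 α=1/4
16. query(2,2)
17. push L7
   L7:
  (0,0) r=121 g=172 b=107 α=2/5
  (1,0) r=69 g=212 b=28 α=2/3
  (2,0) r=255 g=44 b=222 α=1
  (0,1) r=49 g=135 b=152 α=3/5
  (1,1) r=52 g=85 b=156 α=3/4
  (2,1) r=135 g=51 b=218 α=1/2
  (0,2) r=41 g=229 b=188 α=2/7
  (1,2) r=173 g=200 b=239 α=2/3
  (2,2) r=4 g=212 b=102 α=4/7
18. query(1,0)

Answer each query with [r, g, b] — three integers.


query (1,2) [L1,L2] — begin 0,0,0
+L1 (α=1/2) → [73, 27/2, 99/2]
+L2 (α=1) → [51, 142, 7]
= [51, 142, 7]

query (0,2) [L1,L2,L3,L4,L5] — begin 0,0,0
after L1 α=3/4: [195/4, 183, 105]
after L2 α=1/3: [463/6, 133, 250/3]
after L3 α=1/2: [997/12, 163, 344/3]
after L4 α=5/7: [7417/42, 1126/7, 4273/21]
after L5 α=4/5: [43201/210, 7622/35, 24013/105]
= [206, 218, 229]

query (1,1) [L1,L2,L3,L4,L5] — begin 0,0,0
+L1 (α=2/3) → [144, 380/3, 40]
+L2 (α=1/2) → [157, 887/6, 269/2]
+L3 (α=1/4) → [569/4, 1121/8, 1079/8]
+L4 (α=4/5) → [565/4, 7169/40, 5879/40]
+L5 (α=1/2) → [1033/8, 17209/80, 6599/80]
rounded: [129, 215, 82]

at x=1,y=2 over L1,L2,L3,L4,L5:
after L1 α=1/2: [73, 27/2, 99/2]
after L2 α=1: [51, 142, 7]
after L3 α=1/2: [145, 169, 36]
after L4 α=1/6: [431/3, 452/3, 158/3]
after L5 α=1/2: [259/3, 1199/6, 256/3]
= [86, 200, 85]

(2,0) stack=L1,L2,L3,L4; from [0,0,0]:
+L1 (α=1/4) → [49/2, 75/4, 15/4]
+L2 (α=1/3) → [68, 313/6, 47/2]
+L3 (α=3/8) → [541/8, 3311/48, 253/16]
+L4 (α=4/5) → [7837/40, 44783/240, 11069/80]
→ [196, 187, 138]

query (1,0) [L1,L2,L3] — begin 0,0,0
after L1 α=6/7: [234/7, 606/7, 1266/7]
after L2 α=1/8: [261/8, 689/8, 1483/8]
after L3 α=1/8: [2635/64, 5439/64, 11341/64]
→ [41, 85, 177]

at x=1,y=1 over L1,L2,L3:
+L1 (α=2/3) → [144, 380/3, 40]
+L2 (α=1/2) → [157, 887/6, 269/2]
+L3 (α=1/4) → [569/4, 1121/8, 1079/8]
→ [142, 140, 135]

(2,2) stack=L1,L2,L3,L6; from [0,0,0]:
L1 α=2/5: [66, 86/5, 106/5]
L2 α=5/7: [1077/7, 5147/35, 2237/35]
L3 α=1/5: [4644/35, 23563/175, 15143/175]
L6 α=1/4: [17747/140, 111989/700, 75179/700]
= [127, 160, 107]

query (1,0) [L1,L2,L3,L6,L7] — begin 0,0,0
L1 α=6/7: [234/7, 606/7, 1266/7]
L2 α=1/8: [261/8, 689/8, 1483/8]
L3 α=1/8: [2635/64, 5439/64, 11341/64]
L6 α=3/5: [17419/160, 11007/160, 16813/160]
L7 α=2/3: [39499/480, 78847/480, 8591/160]
= [82, 164, 54]


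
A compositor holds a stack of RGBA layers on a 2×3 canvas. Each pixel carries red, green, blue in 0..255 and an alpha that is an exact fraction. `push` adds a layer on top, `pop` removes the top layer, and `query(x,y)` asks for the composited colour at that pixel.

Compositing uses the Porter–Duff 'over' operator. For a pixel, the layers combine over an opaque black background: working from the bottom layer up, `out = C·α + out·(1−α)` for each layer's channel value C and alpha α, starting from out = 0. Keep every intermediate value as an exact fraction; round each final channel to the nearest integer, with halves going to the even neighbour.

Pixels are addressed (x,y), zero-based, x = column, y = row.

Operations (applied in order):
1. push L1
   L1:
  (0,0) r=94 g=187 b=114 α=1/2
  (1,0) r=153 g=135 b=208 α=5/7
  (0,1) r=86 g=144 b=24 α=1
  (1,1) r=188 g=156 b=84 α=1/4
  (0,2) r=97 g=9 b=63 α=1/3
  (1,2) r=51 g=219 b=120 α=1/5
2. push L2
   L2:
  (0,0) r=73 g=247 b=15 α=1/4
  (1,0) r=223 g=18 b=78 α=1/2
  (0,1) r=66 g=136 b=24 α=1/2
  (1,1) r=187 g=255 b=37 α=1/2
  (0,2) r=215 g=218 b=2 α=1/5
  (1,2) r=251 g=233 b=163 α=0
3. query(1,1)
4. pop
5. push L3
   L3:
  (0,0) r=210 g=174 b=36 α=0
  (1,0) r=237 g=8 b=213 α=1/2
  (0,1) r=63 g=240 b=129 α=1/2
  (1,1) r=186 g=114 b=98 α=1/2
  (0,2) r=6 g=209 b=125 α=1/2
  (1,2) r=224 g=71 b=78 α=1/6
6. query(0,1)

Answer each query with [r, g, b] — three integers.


query (1,1) [L1,L2] — begin 0,0,0
+L1 (α=1/4) → [47, 39, 21]
+L2 (α=1/2) → [117, 147, 29]
→ [117, 147, 29]

at x=0,y=1 over L1,L3:
after L1 α=1: [86, 144, 24]
after L3 α=1/2: [149/2, 192, 153/2]
= [74, 192, 76]


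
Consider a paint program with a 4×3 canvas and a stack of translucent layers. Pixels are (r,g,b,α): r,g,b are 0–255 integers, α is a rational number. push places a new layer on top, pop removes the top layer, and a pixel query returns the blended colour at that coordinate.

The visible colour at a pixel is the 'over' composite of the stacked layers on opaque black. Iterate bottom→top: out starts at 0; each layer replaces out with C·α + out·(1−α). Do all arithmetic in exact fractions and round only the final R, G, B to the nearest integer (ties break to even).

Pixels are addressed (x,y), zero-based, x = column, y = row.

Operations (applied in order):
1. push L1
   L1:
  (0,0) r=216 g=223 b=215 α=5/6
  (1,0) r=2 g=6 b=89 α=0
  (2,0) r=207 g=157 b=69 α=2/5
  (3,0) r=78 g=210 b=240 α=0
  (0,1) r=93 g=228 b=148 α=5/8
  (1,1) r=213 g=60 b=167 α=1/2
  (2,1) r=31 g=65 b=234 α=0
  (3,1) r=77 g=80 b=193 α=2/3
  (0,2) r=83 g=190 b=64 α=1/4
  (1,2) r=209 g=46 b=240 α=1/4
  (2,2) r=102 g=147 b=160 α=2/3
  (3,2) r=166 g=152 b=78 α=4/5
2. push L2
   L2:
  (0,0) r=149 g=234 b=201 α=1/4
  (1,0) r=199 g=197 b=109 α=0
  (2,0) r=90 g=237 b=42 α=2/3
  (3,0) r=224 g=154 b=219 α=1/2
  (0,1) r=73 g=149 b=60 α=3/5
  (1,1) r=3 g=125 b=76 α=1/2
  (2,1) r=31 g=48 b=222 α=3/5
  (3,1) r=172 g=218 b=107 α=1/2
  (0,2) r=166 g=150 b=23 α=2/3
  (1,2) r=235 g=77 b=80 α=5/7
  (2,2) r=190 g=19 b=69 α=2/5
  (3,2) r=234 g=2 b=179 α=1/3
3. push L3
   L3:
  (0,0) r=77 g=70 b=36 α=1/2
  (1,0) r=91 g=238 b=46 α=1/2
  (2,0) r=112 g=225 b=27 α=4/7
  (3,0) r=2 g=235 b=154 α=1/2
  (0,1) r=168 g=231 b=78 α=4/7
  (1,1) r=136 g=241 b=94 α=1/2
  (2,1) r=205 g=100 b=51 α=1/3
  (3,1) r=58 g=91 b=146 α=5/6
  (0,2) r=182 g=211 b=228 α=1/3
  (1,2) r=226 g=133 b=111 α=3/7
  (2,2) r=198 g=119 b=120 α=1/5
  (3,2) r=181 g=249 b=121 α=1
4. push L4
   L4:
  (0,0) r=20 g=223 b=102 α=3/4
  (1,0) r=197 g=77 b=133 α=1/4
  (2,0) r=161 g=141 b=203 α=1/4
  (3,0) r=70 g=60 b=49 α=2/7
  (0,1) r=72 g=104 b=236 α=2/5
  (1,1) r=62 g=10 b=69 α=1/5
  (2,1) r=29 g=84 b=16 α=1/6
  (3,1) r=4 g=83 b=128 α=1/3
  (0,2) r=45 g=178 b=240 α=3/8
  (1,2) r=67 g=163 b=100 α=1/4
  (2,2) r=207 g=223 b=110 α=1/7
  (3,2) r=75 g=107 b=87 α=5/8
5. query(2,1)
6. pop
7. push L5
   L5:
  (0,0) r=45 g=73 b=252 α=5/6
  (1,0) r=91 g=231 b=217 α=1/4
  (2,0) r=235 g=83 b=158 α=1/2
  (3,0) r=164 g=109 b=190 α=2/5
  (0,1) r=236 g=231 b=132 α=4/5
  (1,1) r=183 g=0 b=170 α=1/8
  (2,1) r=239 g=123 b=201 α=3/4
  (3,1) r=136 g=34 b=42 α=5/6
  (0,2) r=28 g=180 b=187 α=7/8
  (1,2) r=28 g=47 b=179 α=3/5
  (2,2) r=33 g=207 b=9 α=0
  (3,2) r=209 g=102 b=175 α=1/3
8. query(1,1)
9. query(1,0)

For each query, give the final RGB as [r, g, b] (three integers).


(2,1) stack=L1,L2,L3,L4; from [0,0,0]:
after L1 α=0: [0, 0, 0]
after L2 α=3/5: [93/5, 144/5, 666/5]
after L3 α=1/3: [1211/15, 788/15, 529/5]
after L4 α=1/6: [649/9, 520/9, 545/6]
→ [72, 58, 91]

query (1,1) [L1,L2,L3,L5] — begin 0,0,0
after L1 α=1/2: [213/2, 30, 167/2]
after L2 α=1/2: [219/4, 155/2, 319/4]
after L3 α=1/2: [763/8, 637/4, 695/8]
after L5 α=1/8: [6805/64, 4459/32, 6225/64]
rounded: [106, 139, 97]

at x=1,y=0 over L1,L2,L3,L5:
L1 α=0: [0, 0, 0]
L2 α=0: [0, 0, 0]
L3 α=1/2: [91/2, 119, 23]
L5 α=1/4: [455/8, 147, 143/2]
→ [57, 147, 72]


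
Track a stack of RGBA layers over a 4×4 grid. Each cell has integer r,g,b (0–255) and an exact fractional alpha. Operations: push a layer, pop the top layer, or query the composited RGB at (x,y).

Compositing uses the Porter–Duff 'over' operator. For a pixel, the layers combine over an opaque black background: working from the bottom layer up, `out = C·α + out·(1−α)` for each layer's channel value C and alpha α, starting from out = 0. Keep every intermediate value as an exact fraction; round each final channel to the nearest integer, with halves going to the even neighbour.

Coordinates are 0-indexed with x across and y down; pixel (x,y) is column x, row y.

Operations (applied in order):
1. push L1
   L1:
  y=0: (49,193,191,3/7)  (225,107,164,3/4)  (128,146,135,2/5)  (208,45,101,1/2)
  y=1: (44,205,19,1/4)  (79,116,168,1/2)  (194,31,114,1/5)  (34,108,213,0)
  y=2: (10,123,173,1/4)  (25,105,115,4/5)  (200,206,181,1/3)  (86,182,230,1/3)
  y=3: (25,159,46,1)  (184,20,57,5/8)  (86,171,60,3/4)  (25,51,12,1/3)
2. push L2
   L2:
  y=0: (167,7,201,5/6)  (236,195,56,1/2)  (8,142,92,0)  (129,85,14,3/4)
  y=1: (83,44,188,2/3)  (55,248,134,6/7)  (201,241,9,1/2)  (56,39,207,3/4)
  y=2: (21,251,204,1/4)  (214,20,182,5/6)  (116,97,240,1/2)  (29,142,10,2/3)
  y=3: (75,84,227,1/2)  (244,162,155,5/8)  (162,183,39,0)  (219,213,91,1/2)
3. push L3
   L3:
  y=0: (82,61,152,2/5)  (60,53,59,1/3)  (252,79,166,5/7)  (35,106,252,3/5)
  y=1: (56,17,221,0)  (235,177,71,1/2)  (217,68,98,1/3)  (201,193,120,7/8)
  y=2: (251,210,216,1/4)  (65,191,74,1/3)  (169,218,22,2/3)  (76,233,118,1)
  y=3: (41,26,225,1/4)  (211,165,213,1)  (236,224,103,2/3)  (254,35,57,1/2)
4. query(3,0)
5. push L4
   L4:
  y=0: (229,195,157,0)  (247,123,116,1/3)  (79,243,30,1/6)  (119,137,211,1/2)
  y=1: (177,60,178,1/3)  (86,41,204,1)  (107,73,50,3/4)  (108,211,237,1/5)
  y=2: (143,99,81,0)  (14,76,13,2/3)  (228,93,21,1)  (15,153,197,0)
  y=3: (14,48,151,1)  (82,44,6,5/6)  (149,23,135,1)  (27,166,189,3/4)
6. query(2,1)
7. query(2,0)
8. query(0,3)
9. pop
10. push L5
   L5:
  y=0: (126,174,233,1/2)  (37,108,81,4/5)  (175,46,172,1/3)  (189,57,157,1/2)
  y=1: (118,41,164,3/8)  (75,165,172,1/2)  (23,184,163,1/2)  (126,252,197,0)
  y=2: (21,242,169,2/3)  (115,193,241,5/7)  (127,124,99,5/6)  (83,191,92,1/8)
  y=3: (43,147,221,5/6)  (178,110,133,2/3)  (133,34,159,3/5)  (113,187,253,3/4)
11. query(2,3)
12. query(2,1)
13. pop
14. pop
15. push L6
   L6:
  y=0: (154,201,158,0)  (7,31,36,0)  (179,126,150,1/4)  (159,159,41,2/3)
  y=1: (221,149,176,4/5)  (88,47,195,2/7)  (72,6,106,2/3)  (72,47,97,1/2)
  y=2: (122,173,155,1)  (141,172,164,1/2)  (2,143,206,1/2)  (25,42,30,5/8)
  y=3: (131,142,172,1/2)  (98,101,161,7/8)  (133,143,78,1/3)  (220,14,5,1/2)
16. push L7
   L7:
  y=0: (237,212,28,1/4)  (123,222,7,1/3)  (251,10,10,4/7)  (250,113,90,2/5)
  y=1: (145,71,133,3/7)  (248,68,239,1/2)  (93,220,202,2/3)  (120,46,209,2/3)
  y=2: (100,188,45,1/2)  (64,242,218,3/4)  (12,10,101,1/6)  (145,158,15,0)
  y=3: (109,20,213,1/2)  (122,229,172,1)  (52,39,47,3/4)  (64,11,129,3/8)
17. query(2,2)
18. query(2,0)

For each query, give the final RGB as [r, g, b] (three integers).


(3,0) stack=L1,L2,L3; from [0,0,0]:
L1 α=1/2: [104, 45/2, 101/2]
L2 α=3/4: [491/4, 555/8, 185/8]
L3 α=3/5: [701/10, 1827/20, 3209/20]
= [70, 91, 160]

(2,1) stack=L1,L2,L3,L4; from [0,0,0]:
L1 α=1/5: [194/5, 31/5, 114/5]
L2 α=1/2: [1199/10, 618/5, 159/10]
L3 α=1/3: [2284/15, 1576/15, 649/15]
L4 α=3/4: [7099/60, 4861/60, 2899/60]
→ [118, 81, 48]

at x=2,y=0 over L1,L2,L3,L4:
after L1 α=2/5: [256/5, 292/5, 54]
after L2 α=0: [256/5, 292/5, 54]
after L3 α=5/7: [6812/35, 2559/35, 134]
after L4 α=1/6: [2455/14, 710/7, 350/3]
= [175, 101, 117]

at x=0,y=3 over L1,L2,L3,L4:
L1 α=1: [25, 159, 46]
L2 α=1/2: [50, 243/2, 273/2]
L3 α=1/4: [191/4, 781/8, 1269/8]
L4 α=1: [14, 48, 151]
= [14, 48, 151]

(2,3) stack=L1,L2,L3,L5; from [0,0,0]:
+L1 (α=3/4) → [129/2, 513/4, 45]
+L2 (α=0) → [129/2, 513/4, 45]
+L3 (α=2/3) → [1073/6, 2305/12, 251/3]
+L5 (α=3/5) → [454/3, 2917/30, 1933/15]
rounded: [151, 97, 129]

query (2,1) [L1,L2,L3,L5] — begin 0,0,0
+L1 (α=1/5) → [194/5, 31/5, 114/5]
+L2 (α=1/2) → [1199/10, 618/5, 159/10]
+L3 (α=1/3) → [2284/15, 1576/15, 649/15]
+L5 (α=1/2) → [2629/30, 2168/15, 1547/15]
rounded: [88, 145, 103]

query (2,2) [L1,L2,L6,L7] — begin 0,0,0
after L1 α=1/3: [200/3, 206/3, 181/3]
after L2 α=1/2: [274/3, 497/6, 901/6]
after L6 α=1/2: [140/3, 1355/12, 2137/12]
after L7 α=1/6: [368/9, 6895/72, 11897/72]
= [41, 96, 165]

query (2,0) [L1,L2,L6,L7] — begin 0,0,0
L1 α=2/5: [256/5, 292/5, 54]
L2 α=0: [256/5, 292/5, 54]
L6 α=1/4: [1663/20, 753/10, 78]
L7 α=4/7: [25069/140, 2659/70, 274/7]
→ [179, 38, 39]


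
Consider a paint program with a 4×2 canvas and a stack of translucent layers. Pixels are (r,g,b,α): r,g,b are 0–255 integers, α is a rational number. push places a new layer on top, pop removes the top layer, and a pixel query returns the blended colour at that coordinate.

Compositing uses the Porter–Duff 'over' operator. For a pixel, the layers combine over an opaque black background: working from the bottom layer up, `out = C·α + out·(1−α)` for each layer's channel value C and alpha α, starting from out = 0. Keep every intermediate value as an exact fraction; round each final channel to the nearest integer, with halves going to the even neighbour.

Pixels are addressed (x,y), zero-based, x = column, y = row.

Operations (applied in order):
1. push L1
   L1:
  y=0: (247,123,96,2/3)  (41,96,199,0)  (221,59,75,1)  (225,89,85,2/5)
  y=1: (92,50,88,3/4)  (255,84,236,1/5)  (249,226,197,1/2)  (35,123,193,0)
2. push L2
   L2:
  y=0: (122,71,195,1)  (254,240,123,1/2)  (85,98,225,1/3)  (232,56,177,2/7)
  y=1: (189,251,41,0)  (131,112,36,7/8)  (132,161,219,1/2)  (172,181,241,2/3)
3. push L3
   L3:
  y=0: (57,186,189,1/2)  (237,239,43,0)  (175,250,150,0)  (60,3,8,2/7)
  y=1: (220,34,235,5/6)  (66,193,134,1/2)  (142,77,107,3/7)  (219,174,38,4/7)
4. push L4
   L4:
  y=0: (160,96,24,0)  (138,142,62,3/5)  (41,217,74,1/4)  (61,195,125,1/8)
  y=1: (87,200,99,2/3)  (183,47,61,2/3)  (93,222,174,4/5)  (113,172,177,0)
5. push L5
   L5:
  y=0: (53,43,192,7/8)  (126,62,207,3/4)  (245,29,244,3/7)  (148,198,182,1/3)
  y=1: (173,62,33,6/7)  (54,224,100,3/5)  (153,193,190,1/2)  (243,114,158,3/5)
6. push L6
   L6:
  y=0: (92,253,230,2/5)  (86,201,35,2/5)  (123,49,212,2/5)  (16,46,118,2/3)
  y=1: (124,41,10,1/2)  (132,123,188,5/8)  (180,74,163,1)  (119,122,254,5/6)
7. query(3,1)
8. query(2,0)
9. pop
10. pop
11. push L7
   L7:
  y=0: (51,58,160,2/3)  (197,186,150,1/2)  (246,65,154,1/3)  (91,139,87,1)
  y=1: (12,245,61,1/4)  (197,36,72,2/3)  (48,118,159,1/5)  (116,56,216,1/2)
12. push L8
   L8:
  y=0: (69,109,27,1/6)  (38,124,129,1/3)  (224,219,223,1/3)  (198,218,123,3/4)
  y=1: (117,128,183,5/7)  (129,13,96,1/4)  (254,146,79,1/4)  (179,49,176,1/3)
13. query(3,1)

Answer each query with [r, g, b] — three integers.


query (3,1) [L1,L2,L3,L4,L5,L6] — begin 0,0,0
after L1 α=0: [0, 0, 0]
after L2 α=2/3: [344/3, 362/3, 482/3]
after L3 α=4/7: [1220/7, 1058/7, 634/7]
after L4 α=0: [1220/7, 1058/7, 634/7]
after L5 α=3/5: [7543/35, 902/7, 4586/35]
after L6 α=5/6: [4728/35, 862/7, 24518/105]
rounded: [135, 123, 234]

query (2,0) [L1,L2,L3,L4,L5,L6] — begin 0,0,0
after L1 α=1: [221, 59, 75]
after L2 α=1/3: [527/3, 72, 125]
after L3 α=0: [527/3, 72, 125]
after L4 α=1/4: [142, 433/4, 449/4]
after L5 α=3/7: [1303/7, 520/7, 1181/7]
after L6 α=2/5: [5631/35, 2246/35, 6511/35]
= [161, 64, 186]

(3,1) stack=L1,L2,L3,L4,L7,L8; from [0,0,0]:
L1 α=0: [0, 0, 0]
L2 α=2/3: [344/3, 362/3, 482/3]
L3 α=4/7: [1220/7, 1058/7, 634/7]
L4 α=0: [1220/7, 1058/7, 634/7]
L7 α=1/2: [1016/7, 725/7, 1073/7]
L8 α=1/3: [1095/7, 1793/21, 1126/7]
= [156, 85, 161]


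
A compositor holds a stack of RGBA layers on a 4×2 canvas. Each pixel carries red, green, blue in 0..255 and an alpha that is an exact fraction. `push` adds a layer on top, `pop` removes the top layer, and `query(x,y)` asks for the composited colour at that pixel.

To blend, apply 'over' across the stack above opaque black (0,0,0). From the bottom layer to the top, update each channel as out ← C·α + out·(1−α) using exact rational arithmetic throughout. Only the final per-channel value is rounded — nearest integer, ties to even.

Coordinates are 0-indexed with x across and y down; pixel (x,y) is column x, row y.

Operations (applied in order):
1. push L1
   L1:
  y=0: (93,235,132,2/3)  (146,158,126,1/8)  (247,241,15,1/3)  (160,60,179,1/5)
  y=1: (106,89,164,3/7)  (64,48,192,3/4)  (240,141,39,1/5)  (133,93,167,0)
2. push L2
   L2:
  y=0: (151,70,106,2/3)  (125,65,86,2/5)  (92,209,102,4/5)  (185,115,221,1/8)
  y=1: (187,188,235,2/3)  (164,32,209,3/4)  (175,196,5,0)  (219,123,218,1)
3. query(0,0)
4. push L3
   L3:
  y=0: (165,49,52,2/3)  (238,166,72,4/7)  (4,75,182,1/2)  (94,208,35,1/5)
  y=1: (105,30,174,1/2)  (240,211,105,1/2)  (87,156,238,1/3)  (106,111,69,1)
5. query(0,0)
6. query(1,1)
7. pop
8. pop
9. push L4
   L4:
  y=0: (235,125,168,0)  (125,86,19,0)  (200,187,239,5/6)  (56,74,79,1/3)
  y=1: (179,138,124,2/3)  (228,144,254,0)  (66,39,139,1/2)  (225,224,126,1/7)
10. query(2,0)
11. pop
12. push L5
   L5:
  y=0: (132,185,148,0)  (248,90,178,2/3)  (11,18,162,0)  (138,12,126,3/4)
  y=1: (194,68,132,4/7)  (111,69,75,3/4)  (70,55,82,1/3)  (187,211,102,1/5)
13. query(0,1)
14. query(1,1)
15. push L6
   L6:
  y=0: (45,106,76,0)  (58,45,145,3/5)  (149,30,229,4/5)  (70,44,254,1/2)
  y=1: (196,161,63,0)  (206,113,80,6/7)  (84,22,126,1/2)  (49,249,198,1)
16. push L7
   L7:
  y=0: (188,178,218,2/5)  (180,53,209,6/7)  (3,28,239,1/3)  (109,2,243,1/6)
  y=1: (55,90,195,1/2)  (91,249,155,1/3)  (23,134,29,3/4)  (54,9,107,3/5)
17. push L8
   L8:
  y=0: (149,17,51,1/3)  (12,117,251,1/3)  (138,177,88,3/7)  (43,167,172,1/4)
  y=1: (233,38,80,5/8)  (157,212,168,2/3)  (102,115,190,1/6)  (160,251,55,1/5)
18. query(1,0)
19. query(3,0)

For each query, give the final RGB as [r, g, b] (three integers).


at x=0,y=0 over L1,L2:
L1 α=2/3: [62, 470/3, 88]
L2 α=2/3: [364/3, 890/9, 100]
→ [121, 99, 100]

(0,0) stack=L1,L2,L3; from [0,0,0]:
after L1 α=2/3: [62, 470/3, 88]
after L2 α=2/3: [364/3, 890/9, 100]
after L3 α=2/3: [1354/9, 1772/27, 68]
= [150, 66, 68]

at x=1,y=1 over L1,L2,L3:
after L1 α=3/4: [48, 36, 144]
after L2 α=3/4: [135, 33, 771/4]
after L3 α=1/2: [375/2, 122, 1191/8]
rounded: [188, 122, 149]

query (2,0) [L1,L4] — begin 0,0,0
after L1 α=1/3: [247/3, 241/3, 5]
after L4 α=5/6: [3247/18, 1523/9, 200]
= [180, 169, 200]

query (0,1) [L1,L5] — begin 0,0,0
after L1 α=3/7: [318/7, 267/7, 492/7]
after L5 α=4/7: [6386/49, 2705/49, 5172/49]
= [130, 55, 106]

query (1,1) [L1,L5] — begin 0,0,0
after L1 α=3/4: [48, 36, 144]
after L5 α=3/4: [381/4, 243/4, 369/4]
→ [95, 61, 92]

query (1,0) [L1,L5,L6,L7,L8] — begin 0,0,0
+L1 (α=1/8) → [73/4, 79/4, 63/4]
+L5 (α=2/3) → [2057/12, 799/12, 1487/12]
+L6 (α=3/5) → [3101/30, 1609/30, 4097/30]
+L7 (α=6/7) → [35501/210, 11149/210, 41717/210]
+L8 (α=1/3) → [36761/315, 23434/315, 68072/315]
= [117, 74, 216]

at x=3,y=0 over L1,L5,L6,L7,L8:
L1 α=1/5: [32, 12, 179/5]
L5 α=3/4: [223/2, 12, 2069/20]
L6 α=1/2: [363/4, 28, 7149/40]
L7 α=1/6: [2251/24, 71/3, 3031/16]
L8 α=1/4: [2595/32, 119/2, 11845/64]
rounded: [81, 60, 185]


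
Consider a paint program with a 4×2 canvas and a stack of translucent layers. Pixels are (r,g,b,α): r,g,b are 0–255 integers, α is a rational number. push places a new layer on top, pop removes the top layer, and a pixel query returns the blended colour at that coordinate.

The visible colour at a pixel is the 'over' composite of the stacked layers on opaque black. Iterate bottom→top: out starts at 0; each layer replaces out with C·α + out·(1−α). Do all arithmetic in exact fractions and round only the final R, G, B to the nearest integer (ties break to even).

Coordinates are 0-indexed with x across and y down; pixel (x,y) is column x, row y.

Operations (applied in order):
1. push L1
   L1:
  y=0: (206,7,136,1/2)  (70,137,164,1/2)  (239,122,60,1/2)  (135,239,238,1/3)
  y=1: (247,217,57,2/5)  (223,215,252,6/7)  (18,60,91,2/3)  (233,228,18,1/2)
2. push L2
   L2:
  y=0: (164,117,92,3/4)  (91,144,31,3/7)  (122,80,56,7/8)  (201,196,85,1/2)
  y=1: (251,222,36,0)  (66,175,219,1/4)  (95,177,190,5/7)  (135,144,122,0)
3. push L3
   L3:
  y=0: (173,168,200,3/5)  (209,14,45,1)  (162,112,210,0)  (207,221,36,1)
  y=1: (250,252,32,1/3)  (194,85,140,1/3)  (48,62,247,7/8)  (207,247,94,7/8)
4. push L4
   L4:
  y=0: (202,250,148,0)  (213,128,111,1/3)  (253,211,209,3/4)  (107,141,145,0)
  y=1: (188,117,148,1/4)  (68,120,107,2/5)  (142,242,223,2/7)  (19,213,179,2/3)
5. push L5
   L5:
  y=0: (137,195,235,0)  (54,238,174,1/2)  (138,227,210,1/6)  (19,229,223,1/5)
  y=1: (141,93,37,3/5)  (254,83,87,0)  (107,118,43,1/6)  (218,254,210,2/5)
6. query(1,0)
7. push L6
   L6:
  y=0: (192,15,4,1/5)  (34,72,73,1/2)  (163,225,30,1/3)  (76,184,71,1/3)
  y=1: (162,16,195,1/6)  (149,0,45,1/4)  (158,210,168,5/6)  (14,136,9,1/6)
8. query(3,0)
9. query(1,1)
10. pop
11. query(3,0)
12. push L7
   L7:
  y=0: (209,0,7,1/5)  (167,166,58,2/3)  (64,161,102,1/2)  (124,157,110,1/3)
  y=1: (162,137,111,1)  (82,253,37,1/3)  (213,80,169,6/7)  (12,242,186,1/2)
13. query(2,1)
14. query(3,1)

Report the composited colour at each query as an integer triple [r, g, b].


(1,0) stack=L1,L2,L3,L4,L5; from [0,0,0]:
L1 α=1/2: [35, 137/2, 82]
L2 α=3/7: [59, 706/7, 421/7]
L3 α=1: [209, 14, 45]
L4 α=1/3: [631/3, 52, 67]
L5 α=1/2: [793/6, 145, 241/2]
rounded: [132, 145, 120]

(3,0) stack=L1,L2,L3,L4,L5,L6; from [0,0,0]:
L1 α=1/3: [45, 239/3, 238/3]
L2 α=1/2: [123, 827/6, 493/6]
L3 α=1: [207, 221, 36]
L4 α=0: [207, 221, 36]
L5 α=1/5: [847/5, 1113/5, 367/5]
L6 α=1/3: [2074/15, 3146/15, 363/5]
= [138, 210, 73]

at x=1,y=1 over L1,L2,L3,L4,L5,L6:
L1 α=6/7: [1338/7, 1290/7, 216]
L2 α=1/4: [1119/7, 5095/28, 867/4]
L3 α=1/3: [3596/21, 2095/14, 1147/6]
L4 α=2/5: [4548/35, 1929/14, 315/2]
L5 α=0: [4548/35, 1929/14, 315/2]
L6 α=1/4: [18859/140, 5787/56, 1035/8]
= [135, 103, 129]

query (3,0) [L1,L2,L3,L4,L5] — begin 0,0,0
L1 α=1/3: [45, 239/3, 238/3]
L2 α=1/2: [123, 827/6, 493/6]
L3 α=1: [207, 221, 36]
L4 α=0: [207, 221, 36]
L5 α=1/5: [847/5, 1113/5, 367/5]
rounded: [169, 223, 73]

at x=2,y=1 over L1,L2,L3,L4,L5,L7:
after L1 α=2/3: [12, 40, 182/3]
after L2 α=5/7: [499/7, 965/7, 3214/21]
after L3 α=7/8: [2851/56, 4003/56, 39523/168]
after L4 α=2/7: [30159/392, 47119/392, 272543/1176]
after L5 α=1/6: [192739/2352, 281851/2352, 1413283/7056]
after L7 α=6/7: [3198595/16464, 1410811/16464, 8568067/49392]
→ [194, 86, 173]

(3,1) stack=L1,L2,L3,L4,L5,L7; from [0,0,0]:
+L1 (α=1/2) → [233/2, 114, 9]
+L2 (α=0) → [233/2, 114, 9]
+L3 (α=7/8) → [3131/16, 1843/8, 667/8]
+L4 (α=2/3) → [3739/48, 5251/24, 1177/8]
+L5 (α=2/5) → [2143/16, 1863/8, 6891/40]
+L7 (α=1/2) → [2335/32, 3799/16, 14331/80]
→ [73, 237, 179]
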